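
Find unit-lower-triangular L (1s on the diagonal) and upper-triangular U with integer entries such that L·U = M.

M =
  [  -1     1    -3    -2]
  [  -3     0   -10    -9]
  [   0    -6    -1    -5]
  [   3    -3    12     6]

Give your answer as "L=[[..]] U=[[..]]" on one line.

  row1 -= 3·row0 → [0,-3,-1,-3]
  row2 -= 0·row0 → [0,-6,-1,-5]
  row3 -= -3·row0 → [0,0,3,0]
  row2 -= 2·row1 → [0,0,1,1]
  row3 -= 0·row1 → [0,0,3,0]
  row3 -= 3·row2 → [0,0,0,-3]

L=[[1,0,0,0],[3,1,0,0],[0,2,1,0],[-3,0,3,1]] U=[[-1,1,-3,-2],[0,-3,-1,-3],[0,0,1,1],[0,0,0,-3]]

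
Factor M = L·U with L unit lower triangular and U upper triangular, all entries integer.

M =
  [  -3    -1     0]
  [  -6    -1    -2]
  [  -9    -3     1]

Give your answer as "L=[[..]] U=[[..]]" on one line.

L=[[1,0,0],[2,1,0],[3,0,1]] U=[[-3,-1,0],[0,1,-2],[0,0,1]]

  r1 -= 2·r0 → [0,1,-2]
  r2 -= 3·r0 → [0,0,1]
  r2 -= 0·r1 → [0,0,1]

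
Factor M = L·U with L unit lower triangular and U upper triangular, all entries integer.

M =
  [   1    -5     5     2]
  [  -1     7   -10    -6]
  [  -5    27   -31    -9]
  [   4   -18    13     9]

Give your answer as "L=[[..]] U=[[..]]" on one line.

L=[[1,0,0,0],[-1,1,0,0],[-5,1,1,0],[4,1,2,1]] U=[[1,-5,5,2],[0,2,-5,-4],[0,0,-1,5],[0,0,0,-5]]

  R1 -= -1·R0 → [0,2,-5,-4]
  R2 -= -5·R0 → [0,2,-6,1]
  R3 -= 4·R0 → [0,2,-7,1]
  R2 -= 1·R1 → [0,0,-1,5]
  R3 -= 1·R1 → [0,0,-2,5]
  R3 -= 2·R2 → [0,0,0,-5]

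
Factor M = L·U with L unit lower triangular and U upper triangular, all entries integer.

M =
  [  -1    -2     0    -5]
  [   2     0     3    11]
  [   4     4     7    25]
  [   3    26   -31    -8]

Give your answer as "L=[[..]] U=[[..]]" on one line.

  R1 -= -2·R0 → [0,-4,3,1]
  R2 -= -4·R0 → [0,-4,7,5]
  R3 -= -3·R0 → [0,20,-31,-23]
  R2 -= 1·R1 → [0,0,4,4]
  R3 -= -5·R1 → [0,0,-16,-18]
  R3 -= -4·R2 → [0,0,0,-2]

L=[[1,0,0,0],[-2,1,0,0],[-4,1,1,0],[-3,-5,-4,1]] U=[[-1,-2,0,-5],[0,-4,3,1],[0,0,4,4],[0,0,0,-2]]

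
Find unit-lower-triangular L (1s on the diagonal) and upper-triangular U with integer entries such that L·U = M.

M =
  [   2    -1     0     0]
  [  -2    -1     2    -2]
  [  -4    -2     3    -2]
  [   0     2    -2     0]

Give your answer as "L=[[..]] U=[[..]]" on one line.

  row1 -= -1·row0 → [0,-2,2,-2]
  row2 -= -2·row0 → [0,-4,3,-2]
  row3 -= 0·row0 → [0,2,-2,0]
  row2 -= 2·row1 → [0,0,-1,2]
  row3 -= -1·row1 → [0,0,0,-2]
  row3 -= 0·row2 → [0,0,0,-2]

L=[[1,0,0,0],[-1,1,0,0],[-2,2,1,0],[0,-1,0,1]] U=[[2,-1,0,0],[0,-2,2,-2],[0,0,-1,2],[0,0,0,-2]]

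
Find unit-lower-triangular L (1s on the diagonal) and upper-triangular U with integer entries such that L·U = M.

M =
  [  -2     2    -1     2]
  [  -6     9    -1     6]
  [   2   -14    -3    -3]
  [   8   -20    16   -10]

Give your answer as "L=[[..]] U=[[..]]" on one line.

  r1 -= 3·r0 → [0,3,2,0]
  r2 -= -1·r0 → [0,-12,-4,-1]
  r3 -= -4·r0 → [0,-12,12,-2]
  r2 -= -4·r1 → [0,0,4,-1]
  r3 -= -4·r1 → [0,0,20,-2]
  r3 -= 5·r2 → [0,0,0,3]

L=[[1,0,0,0],[3,1,0,0],[-1,-4,1,0],[-4,-4,5,1]] U=[[-2,2,-1,2],[0,3,2,0],[0,0,4,-1],[0,0,0,3]]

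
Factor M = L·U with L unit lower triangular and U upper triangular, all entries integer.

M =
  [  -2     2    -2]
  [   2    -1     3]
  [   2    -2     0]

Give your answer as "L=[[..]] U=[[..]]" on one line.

L=[[1,0,0],[-1,1,0],[-1,0,1]] U=[[-2,2,-2],[0,1,1],[0,0,-2]]

  R1 -= -1·R0 → [0,1,1]
  R2 -= -1·R0 → [0,0,-2]
  R2 -= 0·R1 → [0,0,-2]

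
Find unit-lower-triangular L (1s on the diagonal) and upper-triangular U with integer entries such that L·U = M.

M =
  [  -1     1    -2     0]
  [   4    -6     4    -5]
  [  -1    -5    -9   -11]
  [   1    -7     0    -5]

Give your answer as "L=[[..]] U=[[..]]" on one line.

  r1 -= -4·r0 → [0,-2,-4,-5]
  r2 -= 1·r0 → [0,-6,-7,-11]
  r3 -= -1·r0 → [0,-6,-2,-5]
  r2 -= 3·r1 → [0,0,5,4]
  r3 -= 3·r1 → [0,0,10,10]
  r3 -= 2·r2 → [0,0,0,2]

L=[[1,0,0,0],[-4,1,0,0],[1,3,1,0],[-1,3,2,1]] U=[[-1,1,-2,0],[0,-2,-4,-5],[0,0,5,4],[0,0,0,2]]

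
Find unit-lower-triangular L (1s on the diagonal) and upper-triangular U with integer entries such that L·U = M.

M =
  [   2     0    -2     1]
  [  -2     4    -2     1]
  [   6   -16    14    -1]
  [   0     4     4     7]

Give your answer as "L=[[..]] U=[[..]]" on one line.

  R1 -= -1·R0 → [0,4,-4,2]
  R2 -= 3·R0 → [0,-16,20,-4]
  R3 -= 0·R0 → [0,4,4,7]
  R2 -= -4·R1 → [0,0,4,4]
  R3 -= 1·R1 → [0,0,8,5]
  R3 -= 2·R2 → [0,0,0,-3]

L=[[1,0,0,0],[-1,1,0,0],[3,-4,1,0],[0,1,2,1]] U=[[2,0,-2,1],[0,4,-4,2],[0,0,4,4],[0,0,0,-3]]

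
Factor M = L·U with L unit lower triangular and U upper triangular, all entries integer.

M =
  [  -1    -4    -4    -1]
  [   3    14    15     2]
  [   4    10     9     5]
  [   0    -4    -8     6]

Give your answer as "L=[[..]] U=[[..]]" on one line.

  row1 -= -3·row0 → [0,2,3,-1]
  row2 -= -4·row0 → [0,-6,-7,1]
  row3 -= 0·row0 → [0,-4,-8,6]
  row2 -= -3·row1 → [0,0,2,-2]
  row3 -= -2·row1 → [0,0,-2,4]
  row3 -= -1·row2 → [0,0,0,2]

L=[[1,0,0,0],[-3,1,0,0],[-4,-3,1,0],[0,-2,-1,1]] U=[[-1,-4,-4,-1],[0,2,3,-1],[0,0,2,-2],[0,0,0,2]]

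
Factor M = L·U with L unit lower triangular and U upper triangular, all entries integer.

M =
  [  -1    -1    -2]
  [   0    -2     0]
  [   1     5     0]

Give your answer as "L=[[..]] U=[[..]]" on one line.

  R1 -= 0·R0 → [0,-2,0]
  R2 -= -1·R0 → [0,4,-2]
  R2 -= -2·R1 → [0,0,-2]

L=[[1,0,0],[0,1,0],[-1,-2,1]] U=[[-1,-1,-2],[0,-2,0],[0,0,-2]]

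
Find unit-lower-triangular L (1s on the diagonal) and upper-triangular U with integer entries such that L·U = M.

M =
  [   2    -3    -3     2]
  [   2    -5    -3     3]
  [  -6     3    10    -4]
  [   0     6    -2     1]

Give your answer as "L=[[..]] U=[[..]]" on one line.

  r1 -= 1·r0 → [0,-2,0,1]
  r2 -= -3·r0 → [0,-6,1,2]
  r3 -= 0·r0 → [0,6,-2,1]
  r2 -= 3·r1 → [0,0,1,-1]
  r3 -= -3·r1 → [0,0,-2,4]
  r3 -= -2·r2 → [0,0,0,2]

L=[[1,0,0,0],[1,1,0,0],[-3,3,1,0],[0,-3,-2,1]] U=[[2,-3,-3,2],[0,-2,0,1],[0,0,1,-1],[0,0,0,2]]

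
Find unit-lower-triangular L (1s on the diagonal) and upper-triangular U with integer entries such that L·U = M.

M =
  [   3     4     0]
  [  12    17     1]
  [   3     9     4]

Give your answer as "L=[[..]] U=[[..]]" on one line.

  R1 -= 4·R0 → [0,1,1]
  R2 -= 1·R0 → [0,5,4]
  R2 -= 5·R1 → [0,0,-1]

L=[[1,0,0],[4,1,0],[1,5,1]] U=[[3,4,0],[0,1,1],[0,0,-1]]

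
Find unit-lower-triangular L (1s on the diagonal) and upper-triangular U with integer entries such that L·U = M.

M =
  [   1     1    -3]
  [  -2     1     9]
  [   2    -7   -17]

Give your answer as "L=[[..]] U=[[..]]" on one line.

  row1 -= -2·row0 → [0,3,3]
  row2 -= 2·row0 → [0,-9,-11]
  row2 -= -3·row1 → [0,0,-2]

L=[[1,0,0],[-2,1,0],[2,-3,1]] U=[[1,1,-3],[0,3,3],[0,0,-2]]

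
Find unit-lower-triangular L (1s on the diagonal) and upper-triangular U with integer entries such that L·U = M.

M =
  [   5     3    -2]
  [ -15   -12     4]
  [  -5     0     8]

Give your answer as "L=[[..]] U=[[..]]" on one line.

  row1 -= -3·row0 → [0,-3,-2]
  row2 -= -1·row0 → [0,3,6]
  row2 -= -1·row1 → [0,0,4]

L=[[1,0,0],[-3,1,0],[-1,-1,1]] U=[[5,3,-2],[0,-3,-2],[0,0,4]]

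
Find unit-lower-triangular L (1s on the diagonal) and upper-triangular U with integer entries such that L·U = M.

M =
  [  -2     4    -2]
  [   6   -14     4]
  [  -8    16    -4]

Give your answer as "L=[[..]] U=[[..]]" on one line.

L=[[1,0,0],[-3,1,0],[4,0,1]] U=[[-2,4,-2],[0,-2,-2],[0,0,4]]

  row1 -= -3·row0 → [0,-2,-2]
  row2 -= 4·row0 → [0,0,4]
  row2 -= 0·row1 → [0,0,4]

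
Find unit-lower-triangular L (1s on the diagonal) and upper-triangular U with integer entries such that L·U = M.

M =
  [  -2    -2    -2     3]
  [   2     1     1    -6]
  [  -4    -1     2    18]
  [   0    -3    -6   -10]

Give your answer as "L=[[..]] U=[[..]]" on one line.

L=[[1,0,0,0],[-1,1,0,0],[2,-3,1,0],[0,3,-1,1]] U=[[-2,-2,-2,3],[0,-1,-1,-3],[0,0,3,3],[0,0,0,2]]

  r1 -= -1·r0 → [0,-1,-1,-3]
  r2 -= 2·r0 → [0,3,6,12]
  r3 -= 0·r0 → [0,-3,-6,-10]
  r2 -= -3·r1 → [0,0,3,3]
  r3 -= 3·r1 → [0,0,-3,-1]
  r3 -= -1·r2 → [0,0,0,2]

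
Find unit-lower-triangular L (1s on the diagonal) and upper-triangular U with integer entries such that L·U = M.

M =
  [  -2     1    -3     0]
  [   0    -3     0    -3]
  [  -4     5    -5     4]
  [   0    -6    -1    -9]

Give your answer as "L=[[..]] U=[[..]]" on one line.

  r1 -= 0·r0 → [0,-3,0,-3]
  r2 -= 2·r0 → [0,3,1,4]
  r3 -= 0·r0 → [0,-6,-1,-9]
  r2 -= -1·r1 → [0,0,1,1]
  r3 -= 2·r1 → [0,0,-1,-3]
  r3 -= -1·r2 → [0,0,0,-2]

L=[[1,0,0,0],[0,1,0,0],[2,-1,1,0],[0,2,-1,1]] U=[[-2,1,-3,0],[0,-3,0,-3],[0,0,1,1],[0,0,0,-2]]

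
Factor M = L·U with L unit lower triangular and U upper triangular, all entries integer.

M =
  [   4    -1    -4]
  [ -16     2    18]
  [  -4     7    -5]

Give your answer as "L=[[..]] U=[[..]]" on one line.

  R1 -= -4·R0 → [0,-2,2]
  R2 -= -1·R0 → [0,6,-9]
  R2 -= -3·R1 → [0,0,-3]

L=[[1,0,0],[-4,1,0],[-1,-3,1]] U=[[4,-1,-4],[0,-2,2],[0,0,-3]]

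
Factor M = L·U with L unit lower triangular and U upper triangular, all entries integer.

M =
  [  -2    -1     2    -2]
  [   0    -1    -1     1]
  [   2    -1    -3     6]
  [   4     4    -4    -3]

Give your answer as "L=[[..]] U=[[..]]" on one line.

L=[[1,0,0,0],[0,1,0,0],[-1,2,1,0],[-2,-2,-2,1]] U=[[-2,-1,2,-2],[0,-1,-1,1],[0,0,1,2],[0,0,0,-1]]

  R1 -= 0·R0 → [0,-1,-1,1]
  R2 -= -1·R0 → [0,-2,-1,4]
  R3 -= -2·R0 → [0,2,0,-7]
  R2 -= 2·R1 → [0,0,1,2]
  R3 -= -2·R1 → [0,0,-2,-5]
  R3 -= -2·R2 → [0,0,0,-1]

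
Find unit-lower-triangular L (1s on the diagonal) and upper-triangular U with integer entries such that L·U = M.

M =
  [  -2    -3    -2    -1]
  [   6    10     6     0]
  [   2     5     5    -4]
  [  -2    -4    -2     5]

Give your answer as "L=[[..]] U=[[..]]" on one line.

L=[[1,0,0,0],[-3,1,0,0],[-1,2,1,0],[1,-1,0,1]] U=[[-2,-3,-2,-1],[0,1,0,-3],[0,0,3,1],[0,0,0,3]]

  r1 -= -3·r0 → [0,1,0,-3]
  r2 -= -1·r0 → [0,2,3,-5]
  r3 -= 1·r0 → [0,-1,0,6]
  r2 -= 2·r1 → [0,0,3,1]
  r3 -= -1·r1 → [0,0,0,3]
  r3 -= 0·r2 → [0,0,0,3]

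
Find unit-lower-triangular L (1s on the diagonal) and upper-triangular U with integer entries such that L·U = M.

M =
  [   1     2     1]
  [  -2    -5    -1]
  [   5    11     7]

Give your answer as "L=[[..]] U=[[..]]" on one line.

L=[[1,0,0],[-2,1,0],[5,-1,1]] U=[[1,2,1],[0,-1,1],[0,0,3]]

  R1 -= -2·R0 → [0,-1,1]
  R2 -= 5·R0 → [0,1,2]
  R2 -= -1·R1 → [0,0,3]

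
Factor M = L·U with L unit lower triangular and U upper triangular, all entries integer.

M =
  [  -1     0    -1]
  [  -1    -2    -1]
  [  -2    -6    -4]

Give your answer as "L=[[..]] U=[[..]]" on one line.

L=[[1,0,0],[1,1,0],[2,3,1]] U=[[-1,0,-1],[0,-2,0],[0,0,-2]]

  row1 -= 1·row0 → [0,-2,0]
  row2 -= 2·row0 → [0,-6,-2]
  row2 -= 3·row1 → [0,0,-2]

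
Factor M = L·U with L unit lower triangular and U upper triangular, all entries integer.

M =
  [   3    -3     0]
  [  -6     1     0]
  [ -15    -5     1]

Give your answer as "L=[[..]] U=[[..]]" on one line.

L=[[1,0,0],[-2,1,0],[-5,4,1]] U=[[3,-3,0],[0,-5,0],[0,0,1]]

  R1 -= -2·R0 → [0,-5,0]
  R2 -= -5·R0 → [0,-20,1]
  R2 -= 4·R1 → [0,0,1]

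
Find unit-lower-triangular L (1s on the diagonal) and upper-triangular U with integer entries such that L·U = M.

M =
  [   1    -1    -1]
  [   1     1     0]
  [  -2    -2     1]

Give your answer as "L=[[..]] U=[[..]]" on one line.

  row1 -= 1·row0 → [0,2,1]
  row2 -= -2·row0 → [0,-4,-1]
  row2 -= -2·row1 → [0,0,1]

L=[[1,0,0],[1,1,0],[-2,-2,1]] U=[[1,-1,-1],[0,2,1],[0,0,1]]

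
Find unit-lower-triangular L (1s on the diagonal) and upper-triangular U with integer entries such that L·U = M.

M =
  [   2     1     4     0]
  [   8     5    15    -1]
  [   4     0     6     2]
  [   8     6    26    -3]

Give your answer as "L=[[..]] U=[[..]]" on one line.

L=[[1,0,0,0],[4,1,0,0],[2,-2,1,0],[4,2,-3,1]] U=[[2,1,4,0],[0,1,-1,-1],[0,0,-4,0],[0,0,0,-1]]

  R1 -= 4·R0 → [0,1,-1,-1]
  R2 -= 2·R0 → [0,-2,-2,2]
  R3 -= 4·R0 → [0,2,10,-3]
  R2 -= -2·R1 → [0,0,-4,0]
  R3 -= 2·R1 → [0,0,12,-1]
  R3 -= -3·R2 → [0,0,0,-1]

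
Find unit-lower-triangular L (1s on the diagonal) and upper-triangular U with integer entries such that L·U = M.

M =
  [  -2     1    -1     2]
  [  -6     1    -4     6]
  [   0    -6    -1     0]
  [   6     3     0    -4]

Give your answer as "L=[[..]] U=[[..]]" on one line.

  row1 -= 3·row0 → [0,-2,-1,0]
  row2 -= 0·row0 → [0,-6,-1,0]
  row3 -= -3·row0 → [0,6,-3,2]
  row2 -= 3·row1 → [0,0,2,0]
  row3 -= -3·row1 → [0,0,-6,2]
  row3 -= -3·row2 → [0,0,0,2]

L=[[1,0,0,0],[3,1,0,0],[0,3,1,0],[-3,-3,-3,1]] U=[[-2,1,-1,2],[0,-2,-1,0],[0,0,2,0],[0,0,0,2]]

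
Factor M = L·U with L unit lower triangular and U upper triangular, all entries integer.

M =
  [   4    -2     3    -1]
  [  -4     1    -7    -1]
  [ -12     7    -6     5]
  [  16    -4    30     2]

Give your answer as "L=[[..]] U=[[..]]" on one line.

L=[[1,0,0,0],[-1,1,0,0],[-3,-1,1,0],[4,-4,-2,1]] U=[[4,-2,3,-1],[0,-1,-4,-2],[0,0,-1,0],[0,0,0,-2]]

  R1 -= -1·R0 → [0,-1,-4,-2]
  R2 -= -3·R0 → [0,1,3,2]
  R3 -= 4·R0 → [0,4,18,6]
  R2 -= -1·R1 → [0,0,-1,0]
  R3 -= -4·R1 → [0,0,2,-2]
  R3 -= -2·R2 → [0,0,0,-2]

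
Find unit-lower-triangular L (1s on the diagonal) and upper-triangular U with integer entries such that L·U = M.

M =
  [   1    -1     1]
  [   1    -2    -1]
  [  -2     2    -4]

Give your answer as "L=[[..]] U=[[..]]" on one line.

L=[[1,0,0],[1,1,0],[-2,0,1]] U=[[1,-1,1],[0,-1,-2],[0,0,-2]]

  R1 -= 1·R0 → [0,-1,-2]
  R2 -= -2·R0 → [0,0,-2]
  R2 -= 0·R1 → [0,0,-2]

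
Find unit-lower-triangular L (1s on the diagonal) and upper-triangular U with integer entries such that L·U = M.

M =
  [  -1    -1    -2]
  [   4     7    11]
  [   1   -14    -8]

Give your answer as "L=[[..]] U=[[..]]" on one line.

L=[[1,0,0],[-4,1,0],[-1,-5,1]] U=[[-1,-1,-2],[0,3,3],[0,0,5]]

  row1 -= -4·row0 → [0,3,3]
  row2 -= -1·row0 → [0,-15,-10]
  row2 -= -5·row1 → [0,0,5]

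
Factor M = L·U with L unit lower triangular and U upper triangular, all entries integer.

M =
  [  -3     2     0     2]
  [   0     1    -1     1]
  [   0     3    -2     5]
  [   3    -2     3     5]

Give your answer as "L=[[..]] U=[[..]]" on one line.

L=[[1,0,0,0],[0,1,0,0],[0,3,1,0],[-1,0,3,1]] U=[[-3,2,0,2],[0,1,-1,1],[0,0,1,2],[0,0,0,1]]

  row1 -= 0·row0 → [0,1,-1,1]
  row2 -= 0·row0 → [0,3,-2,5]
  row3 -= -1·row0 → [0,0,3,7]
  row2 -= 3·row1 → [0,0,1,2]
  row3 -= 0·row1 → [0,0,3,7]
  row3 -= 3·row2 → [0,0,0,1]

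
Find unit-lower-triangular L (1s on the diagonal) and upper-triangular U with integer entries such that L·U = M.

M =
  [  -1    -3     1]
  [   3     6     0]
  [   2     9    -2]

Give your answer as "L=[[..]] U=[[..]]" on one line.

  row1 -= -3·row0 → [0,-3,3]
  row2 -= -2·row0 → [0,3,0]
  row2 -= -1·row1 → [0,0,3]

L=[[1,0,0],[-3,1,0],[-2,-1,1]] U=[[-1,-3,1],[0,-3,3],[0,0,3]]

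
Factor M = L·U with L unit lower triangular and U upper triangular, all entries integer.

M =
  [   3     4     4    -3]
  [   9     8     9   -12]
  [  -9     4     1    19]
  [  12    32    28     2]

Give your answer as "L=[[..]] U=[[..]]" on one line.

  r1 -= 3·r0 → [0,-4,-3,-3]
  r2 -= -3·r0 → [0,16,13,10]
  r3 -= 4·r0 → [0,16,12,14]
  r2 -= -4·r1 → [0,0,1,-2]
  r3 -= -4·r1 → [0,0,0,2]
  r3 -= 0·r2 → [0,0,0,2]

L=[[1,0,0,0],[3,1,0,0],[-3,-4,1,0],[4,-4,0,1]] U=[[3,4,4,-3],[0,-4,-3,-3],[0,0,1,-2],[0,0,0,2]]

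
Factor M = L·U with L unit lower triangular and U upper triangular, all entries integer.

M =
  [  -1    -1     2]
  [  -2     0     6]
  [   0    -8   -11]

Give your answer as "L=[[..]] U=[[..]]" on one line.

  r1 -= 2·r0 → [0,2,2]
  r2 -= 0·r0 → [0,-8,-11]
  r2 -= -4·r1 → [0,0,-3]

L=[[1,0,0],[2,1,0],[0,-4,1]] U=[[-1,-1,2],[0,2,2],[0,0,-3]]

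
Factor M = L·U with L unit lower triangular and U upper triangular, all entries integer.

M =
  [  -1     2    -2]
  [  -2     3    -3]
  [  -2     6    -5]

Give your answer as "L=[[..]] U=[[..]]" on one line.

  R1 -= 2·R0 → [0,-1,1]
  R2 -= 2·R0 → [0,2,-1]
  R2 -= -2·R1 → [0,0,1]

L=[[1,0,0],[2,1,0],[2,-2,1]] U=[[-1,2,-2],[0,-1,1],[0,0,1]]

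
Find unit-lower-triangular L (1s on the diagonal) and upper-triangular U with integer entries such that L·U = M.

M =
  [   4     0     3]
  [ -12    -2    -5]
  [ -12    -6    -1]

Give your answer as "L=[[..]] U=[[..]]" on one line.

L=[[1,0,0],[-3,1,0],[-3,3,1]] U=[[4,0,3],[0,-2,4],[0,0,-4]]

  R1 -= -3·R0 → [0,-2,4]
  R2 -= -3·R0 → [0,-6,8]
  R2 -= 3·R1 → [0,0,-4]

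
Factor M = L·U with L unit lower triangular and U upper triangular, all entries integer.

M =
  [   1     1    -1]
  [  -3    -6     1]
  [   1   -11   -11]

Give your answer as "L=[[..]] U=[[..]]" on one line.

L=[[1,0,0],[-3,1,0],[1,4,1]] U=[[1,1,-1],[0,-3,-2],[0,0,-2]]

  R1 -= -3·R0 → [0,-3,-2]
  R2 -= 1·R0 → [0,-12,-10]
  R2 -= 4·R1 → [0,0,-2]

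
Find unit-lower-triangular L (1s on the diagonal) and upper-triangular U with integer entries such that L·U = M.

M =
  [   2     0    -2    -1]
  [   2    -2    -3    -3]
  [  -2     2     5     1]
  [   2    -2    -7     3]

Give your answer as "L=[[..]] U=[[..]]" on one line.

L=[[1,0,0,0],[1,1,0,0],[-1,-1,1,0],[1,1,-2,1]] U=[[2,0,-2,-1],[0,-2,-1,-2],[0,0,2,-2],[0,0,0,2]]

  row1 -= 1·row0 → [0,-2,-1,-2]
  row2 -= -1·row0 → [0,2,3,0]
  row3 -= 1·row0 → [0,-2,-5,4]
  row2 -= -1·row1 → [0,0,2,-2]
  row3 -= 1·row1 → [0,0,-4,6]
  row3 -= -2·row2 → [0,0,0,2]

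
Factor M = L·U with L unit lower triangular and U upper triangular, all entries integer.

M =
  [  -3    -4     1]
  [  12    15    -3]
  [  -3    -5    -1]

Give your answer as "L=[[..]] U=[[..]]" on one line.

L=[[1,0,0],[-4,1,0],[1,1,1]] U=[[-3,-4,1],[0,-1,1],[0,0,-3]]

  r1 -= -4·r0 → [0,-1,1]
  r2 -= 1·r0 → [0,-1,-2]
  r2 -= 1·r1 → [0,0,-3]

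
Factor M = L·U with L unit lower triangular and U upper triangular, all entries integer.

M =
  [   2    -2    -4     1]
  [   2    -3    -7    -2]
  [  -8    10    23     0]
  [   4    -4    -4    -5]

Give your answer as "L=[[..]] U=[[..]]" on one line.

L=[[1,0,0,0],[1,1,0,0],[-4,-2,1,0],[2,0,4,1]] U=[[2,-2,-4,1],[0,-1,-3,-3],[0,0,1,-2],[0,0,0,1]]

  r1 -= 1·r0 → [0,-1,-3,-3]
  r2 -= -4·r0 → [0,2,7,4]
  r3 -= 2·r0 → [0,0,4,-7]
  r2 -= -2·r1 → [0,0,1,-2]
  r3 -= 0·r1 → [0,0,4,-7]
  r3 -= 4·r2 → [0,0,0,1]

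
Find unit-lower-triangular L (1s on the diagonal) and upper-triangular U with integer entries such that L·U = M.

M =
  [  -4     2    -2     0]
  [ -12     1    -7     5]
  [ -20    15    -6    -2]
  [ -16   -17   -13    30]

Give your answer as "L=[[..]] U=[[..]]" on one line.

  r1 -= 3·r0 → [0,-5,-1,5]
  r2 -= 5·r0 → [0,5,4,-2]
  r3 -= 4·r0 → [0,-25,-5,30]
  r2 -= -1·r1 → [0,0,3,3]
  r3 -= 5·r1 → [0,0,0,5]
  r3 -= 0·r2 → [0,0,0,5]

L=[[1,0,0,0],[3,1,0,0],[5,-1,1,0],[4,5,0,1]] U=[[-4,2,-2,0],[0,-5,-1,5],[0,0,3,3],[0,0,0,5]]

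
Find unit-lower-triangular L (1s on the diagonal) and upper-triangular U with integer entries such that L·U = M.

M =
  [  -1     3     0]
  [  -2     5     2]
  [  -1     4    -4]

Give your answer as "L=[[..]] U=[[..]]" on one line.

L=[[1,0,0],[2,1,0],[1,-1,1]] U=[[-1,3,0],[0,-1,2],[0,0,-2]]

  R1 -= 2·R0 → [0,-1,2]
  R2 -= 1·R0 → [0,1,-4]
  R2 -= -1·R1 → [0,0,-2]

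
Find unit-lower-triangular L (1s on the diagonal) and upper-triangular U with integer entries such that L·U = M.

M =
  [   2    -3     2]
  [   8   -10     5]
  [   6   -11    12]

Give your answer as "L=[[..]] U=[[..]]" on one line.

L=[[1,0,0],[4,1,0],[3,-1,1]] U=[[2,-3,2],[0,2,-3],[0,0,3]]

  R1 -= 4·R0 → [0,2,-3]
  R2 -= 3·R0 → [0,-2,6]
  R2 -= -1·R1 → [0,0,3]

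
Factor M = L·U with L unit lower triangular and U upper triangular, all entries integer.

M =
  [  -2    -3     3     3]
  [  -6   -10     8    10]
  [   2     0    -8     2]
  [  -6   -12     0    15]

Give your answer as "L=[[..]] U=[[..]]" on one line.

  row1 -= 3·row0 → [0,-1,-1,1]
  row2 -= -1·row0 → [0,-3,-5,5]
  row3 -= 3·row0 → [0,-3,-9,6]
  row2 -= 3·row1 → [0,0,-2,2]
  row3 -= 3·row1 → [0,0,-6,3]
  row3 -= 3·row2 → [0,0,0,-3]

L=[[1,0,0,0],[3,1,0,0],[-1,3,1,0],[3,3,3,1]] U=[[-2,-3,3,3],[0,-1,-1,1],[0,0,-2,2],[0,0,0,-3]]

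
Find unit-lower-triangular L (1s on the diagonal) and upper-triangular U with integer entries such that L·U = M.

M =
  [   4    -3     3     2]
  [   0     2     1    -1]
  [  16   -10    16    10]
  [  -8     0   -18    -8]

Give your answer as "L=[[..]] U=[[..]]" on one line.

  R1 -= 0·R0 → [0,2,1,-1]
  R2 -= 4·R0 → [0,2,4,2]
  R3 -= -2·R0 → [0,-6,-12,-4]
  R2 -= 1·R1 → [0,0,3,3]
  R3 -= -3·R1 → [0,0,-9,-7]
  R3 -= -3·R2 → [0,0,0,2]

L=[[1,0,0,0],[0,1,0,0],[4,1,1,0],[-2,-3,-3,1]] U=[[4,-3,3,2],[0,2,1,-1],[0,0,3,3],[0,0,0,2]]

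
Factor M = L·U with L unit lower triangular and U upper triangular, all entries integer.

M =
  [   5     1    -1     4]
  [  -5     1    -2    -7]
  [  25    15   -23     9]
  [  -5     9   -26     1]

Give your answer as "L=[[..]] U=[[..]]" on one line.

  r1 -= -1·r0 → [0,2,-3,-3]
  r2 -= 5·r0 → [0,10,-18,-11]
  r3 -= -1·r0 → [0,10,-27,5]
  r2 -= 5·r1 → [0,0,-3,4]
  r3 -= 5·r1 → [0,0,-12,20]
  r3 -= 4·r2 → [0,0,0,4]

L=[[1,0,0,0],[-1,1,0,0],[5,5,1,0],[-1,5,4,1]] U=[[5,1,-1,4],[0,2,-3,-3],[0,0,-3,4],[0,0,0,4]]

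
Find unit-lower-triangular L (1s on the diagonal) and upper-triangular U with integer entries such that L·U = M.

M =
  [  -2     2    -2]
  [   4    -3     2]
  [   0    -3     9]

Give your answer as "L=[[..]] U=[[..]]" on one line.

L=[[1,0,0],[-2,1,0],[0,-3,1]] U=[[-2,2,-2],[0,1,-2],[0,0,3]]

  r1 -= -2·r0 → [0,1,-2]
  r2 -= 0·r0 → [0,-3,9]
  r2 -= -3·r1 → [0,0,3]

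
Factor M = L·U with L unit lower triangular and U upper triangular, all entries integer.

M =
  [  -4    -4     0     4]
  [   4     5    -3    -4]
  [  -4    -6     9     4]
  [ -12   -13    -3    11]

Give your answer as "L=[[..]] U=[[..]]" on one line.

  row1 -= -1·row0 → [0,1,-3,0]
  row2 -= 1·row0 → [0,-2,9,0]
  row3 -= 3·row0 → [0,-1,-3,-1]
  row2 -= -2·row1 → [0,0,3,0]
  row3 -= -1·row1 → [0,0,-6,-1]
  row3 -= -2·row2 → [0,0,0,-1]

L=[[1,0,0,0],[-1,1,0,0],[1,-2,1,0],[3,-1,-2,1]] U=[[-4,-4,0,4],[0,1,-3,0],[0,0,3,0],[0,0,0,-1]]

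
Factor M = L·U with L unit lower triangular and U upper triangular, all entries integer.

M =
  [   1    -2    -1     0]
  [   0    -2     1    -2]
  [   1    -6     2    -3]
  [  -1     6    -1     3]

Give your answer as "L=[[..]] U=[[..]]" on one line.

  R1 -= 0·R0 → [0,-2,1,-2]
  R2 -= 1·R0 → [0,-4,3,-3]
  R3 -= -1·R0 → [0,4,-2,3]
  R2 -= 2·R1 → [0,0,1,1]
  R3 -= -2·R1 → [0,0,0,-1]
  R3 -= 0·R2 → [0,0,0,-1]

L=[[1,0,0,0],[0,1,0,0],[1,2,1,0],[-1,-2,0,1]] U=[[1,-2,-1,0],[0,-2,1,-2],[0,0,1,1],[0,0,0,-1]]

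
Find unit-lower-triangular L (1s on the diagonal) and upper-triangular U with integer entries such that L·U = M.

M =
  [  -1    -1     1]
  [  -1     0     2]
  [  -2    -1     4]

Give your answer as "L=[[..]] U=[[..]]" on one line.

  R1 -= 1·R0 → [0,1,1]
  R2 -= 2·R0 → [0,1,2]
  R2 -= 1·R1 → [0,0,1]

L=[[1,0,0],[1,1,0],[2,1,1]] U=[[-1,-1,1],[0,1,1],[0,0,1]]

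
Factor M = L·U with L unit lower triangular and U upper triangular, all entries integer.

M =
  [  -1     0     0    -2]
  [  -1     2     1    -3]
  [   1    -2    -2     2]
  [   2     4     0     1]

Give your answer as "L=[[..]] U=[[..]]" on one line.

  R1 -= 1·R0 → [0,2,1,-1]
  R2 -= -1·R0 → [0,-2,-2,0]
  R3 -= -2·R0 → [0,4,0,-3]
  R2 -= -1·R1 → [0,0,-1,-1]
  R3 -= 2·R1 → [0,0,-2,-1]
  R3 -= 2·R2 → [0,0,0,1]

L=[[1,0,0,0],[1,1,0,0],[-1,-1,1,0],[-2,2,2,1]] U=[[-1,0,0,-2],[0,2,1,-1],[0,0,-1,-1],[0,0,0,1]]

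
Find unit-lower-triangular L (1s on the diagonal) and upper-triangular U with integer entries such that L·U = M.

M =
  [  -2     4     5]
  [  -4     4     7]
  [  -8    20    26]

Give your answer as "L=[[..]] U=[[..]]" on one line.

  r1 -= 2·r0 → [0,-4,-3]
  r2 -= 4·r0 → [0,4,6]
  r2 -= -1·r1 → [0,0,3]

L=[[1,0,0],[2,1,0],[4,-1,1]] U=[[-2,4,5],[0,-4,-3],[0,0,3]]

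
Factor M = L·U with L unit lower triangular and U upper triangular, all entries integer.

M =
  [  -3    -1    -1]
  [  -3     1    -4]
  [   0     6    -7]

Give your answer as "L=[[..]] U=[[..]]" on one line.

  row1 -= 1·row0 → [0,2,-3]
  row2 -= 0·row0 → [0,6,-7]
  row2 -= 3·row1 → [0,0,2]

L=[[1,0,0],[1,1,0],[0,3,1]] U=[[-3,-1,-1],[0,2,-3],[0,0,2]]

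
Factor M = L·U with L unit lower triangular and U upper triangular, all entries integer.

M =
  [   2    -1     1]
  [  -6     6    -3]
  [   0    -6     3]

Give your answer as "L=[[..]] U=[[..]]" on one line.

L=[[1,0,0],[-3,1,0],[0,-2,1]] U=[[2,-1,1],[0,3,0],[0,0,3]]

  row1 -= -3·row0 → [0,3,0]
  row2 -= 0·row0 → [0,-6,3]
  row2 -= -2·row1 → [0,0,3]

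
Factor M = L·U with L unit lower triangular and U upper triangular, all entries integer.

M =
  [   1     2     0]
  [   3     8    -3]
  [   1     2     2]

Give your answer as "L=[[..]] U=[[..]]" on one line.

L=[[1,0,0],[3,1,0],[1,0,1]] U=[[1,2,0],[0,2,-3],[0,0,2]]

  row1 -= 3·row0 → [0,2,-3]
  row2 -= 1·row0 → [0,0,2]
  row2 -= 0·row1 → [0,0,2]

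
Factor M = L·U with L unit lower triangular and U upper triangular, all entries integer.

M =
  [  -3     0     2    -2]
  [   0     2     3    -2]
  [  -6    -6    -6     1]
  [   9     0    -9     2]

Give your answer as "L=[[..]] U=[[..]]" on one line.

  row1 -= 0·row0 → [0,2,3,-2]
  row2 -= 2·row0 → [0,-6,-10,5]
  row3 -= -3·row0 → [0,0,-3,-4]
  row2 -= -3·row1 → [0,0,-1,-1]
  row3 -= 0·row1 → [0,0,-3,-4]
  row3 -= 3·row2 → [0,0,0,-1]

L=[[1,0,0,0],[0,1,0,0],[2,-3,1,0],[-3,0,3,1]] U=[[-3,0,2,-2],[0,2,3,-2],[0,0,-1,-1],[0,0,0,-1]]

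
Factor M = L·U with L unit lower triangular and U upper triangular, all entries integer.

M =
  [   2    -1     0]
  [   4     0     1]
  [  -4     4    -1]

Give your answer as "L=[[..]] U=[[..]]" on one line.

L=[[1,0,0],[2,1,0],[-2,1,1]] U=[[2,-1,0],[0,2,1],[0,0,-2]]

  R1 -= 2·R0 → [0,2,1]
  R2 -= -2·R0 → [0,2,-1]
  R2 -= 1·R1 → [0,0,-2]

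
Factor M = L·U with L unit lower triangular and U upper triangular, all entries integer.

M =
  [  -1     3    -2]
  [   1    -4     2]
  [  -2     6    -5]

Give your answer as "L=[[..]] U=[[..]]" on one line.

L=[[1,0,0],[-1,1,0],[2,0,1]] U=[[-1,3,-2],[0,-1,0],[0,0,-1]]

  R1 -= -1·R0 → [0,-1,0]
  R2 -= 2·R0 → [0,0,-1]
  R2 -= 0·R1 → [0,0,-1]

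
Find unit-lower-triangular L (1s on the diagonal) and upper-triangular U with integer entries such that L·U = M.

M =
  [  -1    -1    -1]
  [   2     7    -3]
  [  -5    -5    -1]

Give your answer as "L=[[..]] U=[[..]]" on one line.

  row1 -= -2·row0 → [0,5,-5]
  row2 -= 5·row0 → [0,0,4]
  row2 -= 0·row1 → [0,0,4]

L=[[1,0,0],[-2,1,0],[5,0,1]] U=[[-1,-1,-1],[0,5,-5],[0,0,4]]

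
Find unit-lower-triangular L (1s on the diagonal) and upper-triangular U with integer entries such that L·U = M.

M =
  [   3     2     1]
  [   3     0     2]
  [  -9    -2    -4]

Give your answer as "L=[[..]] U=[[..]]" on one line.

L=[[1,0,0],[1,1,0],[-3,-2,1]] U=[[3,2,1],[0,-2,1],[0,0,1]]

  row1 -= 1·row0 → [0,-2,1]
  row2 -= -3·row0 → [0,4,-1]
  row2 -= -2·row1 → [0,0,1]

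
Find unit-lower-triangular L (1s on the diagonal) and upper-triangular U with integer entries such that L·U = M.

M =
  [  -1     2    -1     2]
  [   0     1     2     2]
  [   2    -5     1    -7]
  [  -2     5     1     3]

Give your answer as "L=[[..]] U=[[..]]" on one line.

L=[[1,0,0,0],[0,1,0,0],[-2,-1,1,0],[2,1,1,1]] U=[[-1,2,-1,2],[0,1,2,2],[0,0,1,-1],[0,0,0,-2]]

  R1 -= 0·R0 → [0,1,2,2]
  R2 -= -2·R0 → [0,-1,-1,-3]
  R3 -= 2·R0 → [0,1,3,-1]
  R2 -= -1·R1 → [0,0,1,-1]
  R3 -= 1·R1 → [0,0,1,-3]
  R3 -= 1·R2 → [0,0,0,-2]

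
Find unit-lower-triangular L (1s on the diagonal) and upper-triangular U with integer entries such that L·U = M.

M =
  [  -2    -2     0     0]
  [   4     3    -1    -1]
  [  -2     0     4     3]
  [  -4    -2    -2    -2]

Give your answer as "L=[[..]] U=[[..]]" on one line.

L=[[1,0,0,0],[-2,1,0,0],[1,-2,1,0],[2,-2,-2,1]] U=[[-2,-2,0,0],[0,-1,-1,-1],[0,0,2,1],[0,0,0,-2]]

  row1 -= -2·row0 → [0,-1,-1,-1]
  row2 -= 1·row0 → [0,2,4,3]
  row3 -= 2·row0 → [0,2,-2,-2]
  row2 -= -2·row1 → [0,0,2,1]
  row3 -= -2·row1 → [0,0,-4,-4]
  row3 -= -2·row2 → [0,0,0,-2]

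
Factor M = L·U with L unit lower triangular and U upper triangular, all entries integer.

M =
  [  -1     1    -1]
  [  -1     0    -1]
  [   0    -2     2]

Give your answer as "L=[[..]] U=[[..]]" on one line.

L=[[1,0,0],[1,1,0],[0,2,1]] U=[[-1,1,-1],[0,-1,0],[0,0,2]]

  R1 -= 1·R0 → [0,-1,0]
  R2 -= 0·R0 → [0,-2,2]
  R2 -= 2·R1 → [0,0,2]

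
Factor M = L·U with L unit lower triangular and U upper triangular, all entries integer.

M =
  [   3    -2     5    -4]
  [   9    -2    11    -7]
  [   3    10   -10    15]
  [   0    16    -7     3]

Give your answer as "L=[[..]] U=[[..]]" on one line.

  row1 -= 3·row0 → [0,4,-4,5]
  row2 -= 1·row0 → [0,12,-15,19]
  row3 -= 0·row0 → [0,16,-7,3]
  row2 -= 3·row1 → [0,0,-3,4]
  row3 -= 4·row1 → [0,0,9,-17]
  row3 -= -3·row2 → [0,0,0,-5]

L=[[1,0,0,0],[3,1,0,0],[1,3,1,0],[0,4,-3,1]] U=[[3,-2,5,-4],[0,4,-4,5],[0,0,-3,4],[0,0,0,-5]]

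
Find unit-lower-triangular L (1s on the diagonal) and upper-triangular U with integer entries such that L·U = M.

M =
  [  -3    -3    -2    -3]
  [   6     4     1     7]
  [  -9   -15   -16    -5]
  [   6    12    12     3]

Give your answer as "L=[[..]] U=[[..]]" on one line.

  R1 -= -2·R0 → [0,-2,-3,1]
  R2 -= 3·R0 → [0,-6,-10,4]
  R3 -= -2·R0 → [0,6,8,-3]
  R2 -= 3·R1 → [0,0,-1,1]
  R3 -= -3·R1 → [0,0,-1,0]
  R3 -= 1·R2 → [0,0,0,-1]

L=[[1,0,0,0],[-2,1,0,0],[3,3,1,0],[-2,-3,1,1]] U=[[-3,-3,-2,-3],[0,-2,-3,1],[0,0,-1,1],[0,0,0,-1]]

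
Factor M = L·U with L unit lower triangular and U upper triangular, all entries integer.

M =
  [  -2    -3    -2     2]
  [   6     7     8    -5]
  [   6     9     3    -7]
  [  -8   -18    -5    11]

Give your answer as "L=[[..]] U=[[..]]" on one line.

L=[[1,0,0,0],[-3,1,0,0],[-3,0,1,0],[4,3,1,1]] U=[[-2,-3,-2,2],[0,-2,2,1],[0,0,-3,-1],[0,0,0,1]]

  R1 -= -3·R0 → [0,-2,2,1]
  R2 -= -3·R0 → [0,0,-3,-1]
  R3 -= 4·R0 → [0,-6,3,3]
  R2 -= 0·R1 → [0,0,-3,-1]
  R3 -= 3·R1 → [0,0,-3,0]
  R3 -= 1·R2 → [0,0,0,1]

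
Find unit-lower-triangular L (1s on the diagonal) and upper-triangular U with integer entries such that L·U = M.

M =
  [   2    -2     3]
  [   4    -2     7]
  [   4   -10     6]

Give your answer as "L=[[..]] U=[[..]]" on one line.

L=[[1,0,0],[2,1,0],[2,-3,1]] U=[[2,-2,3],[0,2,1],[0,0,3]]

  row1 -= 2·row0 → [0,2,1]
  row2 -= 2·row0 → [0,-6,0]
  row2 -= -3·row1 → [0,0,3]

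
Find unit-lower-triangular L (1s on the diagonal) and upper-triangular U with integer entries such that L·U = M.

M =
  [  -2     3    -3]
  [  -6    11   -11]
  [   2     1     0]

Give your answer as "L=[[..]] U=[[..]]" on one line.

L=[[1,0,0],[3,1,0],[-1,2,1]] U=[[-2,3,-3],[0,2,-2],[0,0,1]]

  r1 -= 3·r0 → [0,2,-2]
  r2 -= -1·r0 → [0,4,-3]
  r2 -= 2·r1 → [0,0,1]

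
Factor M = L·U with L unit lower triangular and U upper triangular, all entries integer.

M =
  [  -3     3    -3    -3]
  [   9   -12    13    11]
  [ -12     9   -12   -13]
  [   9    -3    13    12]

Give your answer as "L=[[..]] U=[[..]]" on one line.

L=[[1,0,0,0],[-3,1,0,0],[4,1,1,0],[-3,-2,-3,1]] U=[[-3,3,-3,-3],[0,-3,4,2],[0,0,-4,-3],[0,0,0,-2]]

  r1 -= -3·r0 → [0,-3,4,2]
  r2 -= 4·r0 → [0,-3,0,-1]
  r3 -= -3·r0 → [0,6,4,3]
  r2 -= 1·r1 → [0,0,-4,-3]
  r3 -= -2·r1 → [0,0,12,7]
  r3 -= -3·r2 → [0,0,0,-2]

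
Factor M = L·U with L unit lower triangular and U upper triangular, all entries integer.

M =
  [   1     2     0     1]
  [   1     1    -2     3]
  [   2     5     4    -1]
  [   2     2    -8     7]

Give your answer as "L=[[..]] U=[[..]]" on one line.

L=[[1,0,0,0],[1,1,0,0],[2,-1,1,0],[2,2,-2,1]] U=[[1,2,0,1],[0,-1,-2,2],[0,0,2,-1],[0,0,0,-1]]

  row1 -= 1·row0 → [0,-1,-2,2]
  row2 -= 2·row0 → [0,1,4,-3]
  row3 -= 2·row0 → [0,-2,-8,5]
  row2 -= -1·row1 → [0,0,2,-1]
  row3 -= 2·row1 → [0,0,-4,1]
  row3 -= -2·row2 → [0,0,0,-1]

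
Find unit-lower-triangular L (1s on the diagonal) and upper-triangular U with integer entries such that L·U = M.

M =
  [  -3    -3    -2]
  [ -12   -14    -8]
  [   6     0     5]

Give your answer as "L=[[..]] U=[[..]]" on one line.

  r1 -= 4·r0 → [0,-2,0]
  r2 -= -2·r0 → [0,-6,1]
  r2 -= 3·r1 → [0,0,1]

L=[[1,0,0],[4,1,0],[-2,3,1]] U=[[-3,-3,-2],[0,-2,0],[0,0,1]]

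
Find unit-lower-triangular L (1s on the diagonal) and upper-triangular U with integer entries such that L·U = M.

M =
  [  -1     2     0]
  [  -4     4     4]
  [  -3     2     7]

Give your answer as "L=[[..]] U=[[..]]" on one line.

  row1 -= 4·row0 → [0,-4,4]
  row2 -= 3·row0 → [0,-4,7]
  row2 -= 1·row1 → [0,0,3]

L=[[1,0,0],[4,1,0],[3,1,1]] U=[[-1,2,0],[0,-4,4],[0,0,3]]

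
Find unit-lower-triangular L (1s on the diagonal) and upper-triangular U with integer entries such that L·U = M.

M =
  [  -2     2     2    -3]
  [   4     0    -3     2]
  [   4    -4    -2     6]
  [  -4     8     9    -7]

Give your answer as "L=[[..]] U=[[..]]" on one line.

  row1 -= -2·row0 → [0,4,1,-4]
  row2 -= -2·row0 → [0,0,2,0]
  row3 -= 2·row0 → [0,4,5,-1]
  row2 -= 0·row1 → [0,0,2,0]
  row3 -= 1·row1 → [0,0,4,3]
  row3 -= 2·row2 → [0,0,0,3]

L=[[1,0,0,0],[-2,1,0,0],[-2,0,1,0],[2,1,2,1]] U=[[-2,2,2,-3],[0,4,1,-4],[0,0,2,0],[0,0,0,3]]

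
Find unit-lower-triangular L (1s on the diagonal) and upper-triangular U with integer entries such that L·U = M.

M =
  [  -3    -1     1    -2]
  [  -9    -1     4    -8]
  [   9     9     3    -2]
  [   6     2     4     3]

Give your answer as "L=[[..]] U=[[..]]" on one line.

  row1 -= 3·row0 → [0,2,1,-2]
  row2 -= -3·row0 → [0,6,6,-8]
  row3 -= -2·row0 → [0,0,6,-1]
  row2 -= 3·row1 → [0,0,3,-2]
  row3 -= 0·row1 → [0,0,6,-1]
  row3 -= 2·row2 → [0,0,0,3]

L=[[1,0,0,0],[3,1,0,0],[-3,3,1,0],[-2,0,2,1]] U=[[-3,-1,1,-2],[0,2,1,-2],[0,0,3,-2],[0,0,0,3]]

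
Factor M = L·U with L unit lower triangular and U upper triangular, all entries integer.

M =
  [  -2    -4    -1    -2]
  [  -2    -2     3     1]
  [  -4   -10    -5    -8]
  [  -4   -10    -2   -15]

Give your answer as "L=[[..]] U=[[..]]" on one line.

L=[[1,0,0,0],[1,1,0,0],[2,-1,1,0],[2,-1,4,1]] U=[[-2,-4,-1,-2],[0,2,4,3],[0,0,1,-1],[0,0,0,-4]]

  row1 -= 1·row0 → [0,2,4,3]
  row2 -= 2·row0 → [0,-2,-3,-4]
  row3 -= 2·row0 → [0,-2,0,-11]
  row2 -= -1·row1 → [0,0,1,-1]
  row3 -= -1·row1 → [0,0,4,-8]
  row3 -= 4·row2 → [0,0,0,-4]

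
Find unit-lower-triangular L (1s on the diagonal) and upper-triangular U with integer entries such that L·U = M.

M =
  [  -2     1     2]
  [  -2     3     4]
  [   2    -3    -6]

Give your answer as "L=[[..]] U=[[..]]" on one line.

  row1 -= 1·row0 → [0,2,2]
  row2 -= -1·row0 → [0,-2,-4]
  row2 -= -1·row1 → [0,0,-2]

L=[[1,0,0],[1,1,0],[-1,-1,1]] U=[[-2,1,2],[0,2,2],[0,0,-2]]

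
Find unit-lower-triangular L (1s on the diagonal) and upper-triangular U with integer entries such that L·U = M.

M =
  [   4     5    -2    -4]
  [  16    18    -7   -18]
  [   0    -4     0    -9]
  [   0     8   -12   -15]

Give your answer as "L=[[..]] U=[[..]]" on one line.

L=[[1,0,0,0],[4,1,0,0],[0,2,1,0],[0,-4,4,1]] U=[[4,5,-2,-4],[0,-2,1,-2],[0,0,-2,-5],[0,0,0,-3]]

  R1 -= 4·R0 → [0,-2,1,-2]
  R2 -= 0·R0 → [0,-4,0,-9]
  R3 -= 0·R0 → [0,8,-12,-15]
  R2 -= 2·R1 → [0,0,-2,-5]
  R3 -= -4·R1 → [0,0,-8,-23]
  R3 -= 4·R2 → [0,0,0,-3]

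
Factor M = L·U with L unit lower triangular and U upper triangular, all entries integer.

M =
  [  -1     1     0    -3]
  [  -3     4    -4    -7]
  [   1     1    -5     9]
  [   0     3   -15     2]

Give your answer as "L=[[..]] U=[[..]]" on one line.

  row1 -= 3·row0 → [0,1,-4,2]
  row2 -= -1·row0 → [0,2,-5,6]
  row3 -= 0·row0 → [0,3,-15,2]
  row2 -= 2·row1 → [0,0,3,2]
  row3 -= 3·row1 → [0,0,-3,-4]
  row3 -= -1·row2 → [0,0,0,-2]

L=[[1,0,0,0],[3,1,0,0],[-1,2,1,0],[0,3,-1,1]] U=[[-1,1,0,-3],[0,1,-4,2],[0,0,3,2],[0,0,0,-2]]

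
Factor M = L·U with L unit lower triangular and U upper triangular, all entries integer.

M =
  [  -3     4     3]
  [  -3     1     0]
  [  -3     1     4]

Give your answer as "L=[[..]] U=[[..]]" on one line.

L=[[1,0,0],[1,1,0],[1,1,1]] U=[[-3,4,3],[0,-3,-3],[0,0,4]]

  r1 -= 1·r0 → [0,-3,-3]
  r2 -= 1·r0 → [0,-3,1]
  r2 -= 1·r1 → [0,0,4]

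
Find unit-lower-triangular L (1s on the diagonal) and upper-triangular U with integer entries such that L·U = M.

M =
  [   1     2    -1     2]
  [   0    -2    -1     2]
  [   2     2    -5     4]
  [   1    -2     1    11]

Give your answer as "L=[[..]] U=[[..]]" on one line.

  row1 -= 0·row0 → [0,-2,-1,2]
  row2 -= 2·row0 → [0,-2,-3,0]
  row3 -= 1·row0 → [0,-4,2,9]
  row2 -= 1·row1 → [0,0,-2,-2]
  row3 -= 2·row1 → [0,0,4,5]
  row3 -= -2·row2 → [0,0,0,1]

L=[[1,0,0,0],[0,1,0,0],[2,1,1,0],[1,2,-2,1]] U=[[1,2,-1,2],[0,-2,-1,2],[0,0,-2,-2],[0,0,0,1]]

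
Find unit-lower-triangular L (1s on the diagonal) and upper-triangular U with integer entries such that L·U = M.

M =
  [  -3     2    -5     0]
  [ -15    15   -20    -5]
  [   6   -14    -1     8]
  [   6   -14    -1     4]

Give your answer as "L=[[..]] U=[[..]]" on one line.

  row1 -= 5·row0 → [0,5,5,-5]
  row2 -= -2·row0 → [0,-10,-11,8]
  row3 -= -2·row0 → [0,-10,-11,4]
  row2 -= -2·row1 → [0,0,-1,-2]
  row3 -= -2·row1 → [0,0,-1,-6]
  row3 -= 1·row2 → [0,0,0,-4]

L=[[1,0,0,0],[5,1,0,0],[-2,-2,1,0],[-2,-2,1,1]] U=[[-3,2,-5,0],[0,5,5,-5],[0,0,-1,-2],[0,0,0,-4]]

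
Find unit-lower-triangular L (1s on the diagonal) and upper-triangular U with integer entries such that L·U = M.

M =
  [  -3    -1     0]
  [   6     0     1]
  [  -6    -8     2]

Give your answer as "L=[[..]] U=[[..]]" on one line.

  row1 -= -2·row0 → [0,-2,1]
  row2 -= 2·row0 → [0,-6,2]
  row2 -= 3·row1 → [0,0,-1]

L=[[1,0,0],[-2,1,0],[2,3,1]] U=[[-3,-1,0],[0,-2,1],[0,0,-1]]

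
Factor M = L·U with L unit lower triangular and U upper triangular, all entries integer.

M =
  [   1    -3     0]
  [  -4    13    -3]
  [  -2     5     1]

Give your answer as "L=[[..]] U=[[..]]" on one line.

  r1 -= -4·r0 → [0,1,-3]
  r2 -= -2·r0 → [0,-1,1]
  r2 -= -1·r1 → [0,0,-2]

L=[[1,0,0],[-4,1,0],[-2,-1,1]] U=[[1,-3,0],[0,1,-3],[0,0,-2]]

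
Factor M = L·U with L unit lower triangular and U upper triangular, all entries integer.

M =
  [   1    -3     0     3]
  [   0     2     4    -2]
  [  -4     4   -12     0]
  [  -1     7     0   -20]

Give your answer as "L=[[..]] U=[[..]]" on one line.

  row1 -= 0·row0 → [0,2,4,-2]
  row2 -= -4·row0 → [0,-8,-12,12]
  row3 -= -1·row0 → [0,4,0,-17]
  row2 -= -4·row1 → [0,0,4,4]
  row3 -= 2·row1 → [0,0,-8,-13]
  row3 -= -2·row2 → [0,0,0,-5]

L=[[1,0,0,0],[0,1,0,0],[-4,-4,1,0],[-1,2,-2,1]] U=[[1,-3,0,3],[0,2,4,-2],[0,0,4,4],[0,0,0,-5]]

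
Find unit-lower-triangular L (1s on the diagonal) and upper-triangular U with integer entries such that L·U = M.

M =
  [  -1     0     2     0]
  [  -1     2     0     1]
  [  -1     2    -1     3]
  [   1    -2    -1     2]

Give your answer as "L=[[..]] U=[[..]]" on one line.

L=[[1,0,0,0],[1,1,0,0],[1,1,1,0],[-1,-1,1,1]] U=[[-1,0,2,0],[0,2,-2,1],[0,0,-1,2],[0,0,0,1]]

  R1 -= 1·R0 → [0,2,-2,1]
  R2 -= 1·R0 → [0,2,-3,3]
  R3 -= -1·R0 → [0,-2,1,2]
  R2 -= 1·R1 → [0,0,-1,2]
  R3 -= -1·R1 → [0,0,-1,3]
  R3 -= 1·R2 → [0,0,0,1]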